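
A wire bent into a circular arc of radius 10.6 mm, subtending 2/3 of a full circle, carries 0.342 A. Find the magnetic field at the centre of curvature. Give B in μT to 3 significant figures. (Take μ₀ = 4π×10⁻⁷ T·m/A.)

B ≈ 13.5 μT

The Biot–Savart field of a circular arc at its centre is B = μ₀Iφ/(4πR), with φ = 4.189 rad.
B = (4π×10⁻⁷ × 0.342 × 4.189) / (4π × 0.0106) = 1.35×10⁻⁵ T.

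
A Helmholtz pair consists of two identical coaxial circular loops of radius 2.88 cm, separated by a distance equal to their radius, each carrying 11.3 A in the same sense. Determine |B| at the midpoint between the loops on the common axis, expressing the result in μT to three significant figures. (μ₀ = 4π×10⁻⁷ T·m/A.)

Each loop contributes B = μ₀IR²/[2(R²+z²)^(3/2)] on the axis, with z measured from that loop.
Loop 1 (z = 0.0144 m): B₁ = 1.76×10⁻⁴ T. Loop 2 (z = 0.0144 m): B₂ = 1.76×10⁻⁴ T.
The fields add: B = B₁ + B₂ = 3.53×10⁻⁴ T.

B ≈ 353 μT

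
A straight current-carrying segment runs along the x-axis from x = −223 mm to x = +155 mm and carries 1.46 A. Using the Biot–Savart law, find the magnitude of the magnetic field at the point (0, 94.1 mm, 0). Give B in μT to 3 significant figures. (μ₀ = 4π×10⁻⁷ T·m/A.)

For a finite straight segment, B = (μ₀I/4πd)(sinθ₁ + sinθ₂), where θ₁, θ₂ are the angles from the perpendicular to each end.
The perpendicular distance is d = 0.0941 m; the end-offsets along the wire are a = 0.223 m and b = 0.155 m.
sinθ₁ = 0.223/√(0.223²+0.0941²) = 0.9213; sinθ₂ = 0.155/√(0.155²+0.0941²) = 0.8548.
B = (4π×10⁻⁷ × 1.46) / (4π × 0.0941) × (0.9213 + 0.8548) = 2.76×10⁻⁶ T.

B ≈ 2.76 μT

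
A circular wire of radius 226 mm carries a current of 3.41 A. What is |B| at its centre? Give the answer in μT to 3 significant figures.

B ≈ 9.48 μT

At the centre of a circular loop the Biot–Savart law gives B = μ₀I/(2R).
B = (4π×10⁻⁷ × 3.41) / (2 × 0.226) = 9.48×10⁻⁶ T.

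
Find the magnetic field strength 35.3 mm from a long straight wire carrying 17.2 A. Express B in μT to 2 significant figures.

B ≈ 97 μT

For an infinitely long straight wire, B = μ₀I/(2πd).
B = (4π×10⁻⁷ × 17.2) / (2π × 0.0353) = 9.75×10⁻⁵ T.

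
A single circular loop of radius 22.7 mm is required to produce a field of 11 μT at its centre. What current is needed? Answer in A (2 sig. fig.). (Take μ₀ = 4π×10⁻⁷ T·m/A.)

I ≈ 0.40 A

At the centre of a circular loop B = μ₀I/(2R), so I = 2RB/μ₀.
With R = 0.0227 m, I = 2 × 0.0227 × 1.10×10⁻⁵ / (4π×10⁻⁷) = 0.397 A.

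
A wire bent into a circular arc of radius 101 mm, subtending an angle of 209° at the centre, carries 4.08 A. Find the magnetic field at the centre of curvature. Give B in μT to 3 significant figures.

The Biot–Savart field of a circular arc at its centre is B = μ₀Iφ/(4πR), with φ = 3.648 rad.
B = (4π×10⁻⁷ × 4.08 × 3.648) / (4π × 0.101) = 1.47×10⁻⁵ T.

B ≈ 14.7 μT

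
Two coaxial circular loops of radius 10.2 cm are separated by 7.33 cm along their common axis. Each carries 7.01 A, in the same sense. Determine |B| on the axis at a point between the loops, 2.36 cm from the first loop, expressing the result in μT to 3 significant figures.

B ≈ 71.3 μT

Each loop contributes B = μ₀IR²/[2(R²+z²)^(3/2)] on the axis, with z measured from that loop.
Loop 1 (z = 0.0236 m): B₁ = 3.99×10⁻⁵ T. Loop 2 (z = 0.0497 m): B₂ = 3.14×10⁻⁵ T.
The fields add: B = B₁ + B₂ = 7.13×10⁻⁵ T.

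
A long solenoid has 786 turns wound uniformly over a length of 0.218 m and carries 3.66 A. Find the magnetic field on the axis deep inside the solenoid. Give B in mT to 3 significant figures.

Inside a long solenoid, B = μ₀nI with n = 3606 turns/m.
B = 4π×10⁻⁷ × 3606 × 3.66 = 1.66×10⁻² T.

B ≈ 16.6 mT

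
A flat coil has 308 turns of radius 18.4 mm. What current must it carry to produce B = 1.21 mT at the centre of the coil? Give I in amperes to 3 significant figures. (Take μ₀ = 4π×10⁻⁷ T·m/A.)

For an N-turn coil, B = Nμ₀I/(2R) with R = 0.0184 m, so I = 2RB/(Nμ₀) = 2 × 0.0184 × 1.21×10⁻³ / (308 × 4π×10⁻⁷) = 0.115 A.

I ≈ 0.115 A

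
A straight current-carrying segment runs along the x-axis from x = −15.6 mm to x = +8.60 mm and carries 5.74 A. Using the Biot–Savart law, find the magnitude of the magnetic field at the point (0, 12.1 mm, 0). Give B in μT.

B ≈ 65.0 μT

For a finite straight segment, B = (μ₀I/4πd)(sinθ₁ + sinθ₂), where θ₁, θ₂ are the angles from the perpendicular to each end.
The perpendicular distance is d = 0.0121 m; the end-offsets along the wire are a = 0.0156 m and b = 0.0086 m.
sinθ₁ = 0.0156/√(0.0156²+0.0121²) = 0.7902; sinθ₂ = 0.0086/√(0.0086²+0.0121²) = 0.5793.
B = (4π×10⁻⁷ × 5.74) / (4π × 0.0121) × (0.7902 + 0.5793) = 6.50×10⁻⁵ T.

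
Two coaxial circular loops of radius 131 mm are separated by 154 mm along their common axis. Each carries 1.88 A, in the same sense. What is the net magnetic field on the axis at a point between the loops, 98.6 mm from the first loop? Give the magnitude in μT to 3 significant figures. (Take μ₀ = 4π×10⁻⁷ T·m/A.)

Each loop contributes B = μ₀IR²/[2(R²+z²)^(3/2)] on the axis, with z measured from that loop.
Loop 1 (z = 0.0986 m): B₁ = 4.60×10⁻⁶ T. Loop 2 (z = 0.0554 m): B₂ = 7.05×10⁻⁶ T.
The fields add: B = B₁ + B₂ = 1.16×10⁻⁵ T.

B ≈ 11.6 μT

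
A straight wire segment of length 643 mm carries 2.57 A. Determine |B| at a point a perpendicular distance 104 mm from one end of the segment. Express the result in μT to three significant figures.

For a finite straight segment, B = (μ₀I/4πd)(sinθ₁ + sinθ₂), where θ₁, θ₂ are the angles from the perpendicular to each end.
The perpendicular foot is at one end, so the two end-offsets along the wire are 0 and L = 0.643 m.
sinθ₁ = 0/√(0²+0.104²) = 0.0000; sinθ₂ = 0.643/√(0.643²+0.104²) = 0.9872.
B = (4π×10⁻⁷ × 2.57) / (4π × 0.104) × (0.0000 + 0.9872) = 2.44×10⁻⁶ T.

B ≈ 2.44 μT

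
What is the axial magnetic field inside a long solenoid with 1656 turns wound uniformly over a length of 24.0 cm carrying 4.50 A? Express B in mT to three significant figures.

B ≈ 39.0 mT

Inside a long solenoid, B = μ₀nI with n = 6900 turns/m.
B = 4π×10⁻⁷ × 6900 × 4.50 = 3.90×10⁻² T.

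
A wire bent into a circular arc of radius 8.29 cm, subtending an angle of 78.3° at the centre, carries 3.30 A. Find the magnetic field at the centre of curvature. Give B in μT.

The Biot–Savart field of a circular arc at its centre is B = μ₀Iφ/(4πR), with φ = 1.367 rad.
B = (4π×10⁻⁷ × 3.30 × 1.367) / (4π × 0.0829) = 5.44×10⁻⁶ T.

B ≈ 5.44 μT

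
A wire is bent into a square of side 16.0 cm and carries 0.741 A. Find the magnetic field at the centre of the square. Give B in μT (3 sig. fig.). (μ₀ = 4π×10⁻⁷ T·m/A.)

Each side is a finite straight segment at perpendicular distance d = a/(2 tan(π/4)) = 0.08 m from the centre, with end-angles ±π/4.
One side contributes B₁ = (μ₀I/4πd)·2 sin(π/4) = 1.31×10⁻⁶ T.
All 4 sides add in the same direction: B = 4 × 1.31×10⁻⁶ = 5.24×10⁻⁶ T.

B ≈ 5.24 μT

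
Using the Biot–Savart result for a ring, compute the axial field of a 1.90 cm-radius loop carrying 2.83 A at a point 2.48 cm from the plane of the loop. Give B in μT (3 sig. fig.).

On the axis of a circular loop, B = μ₀IR² / [2(R²+z²)^(3/2)].
R² + z² = (0.019)² + (0.0248)² = 0.000976 m², and (R²+z²)^(3/2) = 3.05×10⁻⁵ m³.
B = (4π×10⁻⁷ × 2.83 × 0.000361) / (2 × 3.05×10⁻⁵) = 2.11×10⁻⁵ T.

B ≈ 21.1 μT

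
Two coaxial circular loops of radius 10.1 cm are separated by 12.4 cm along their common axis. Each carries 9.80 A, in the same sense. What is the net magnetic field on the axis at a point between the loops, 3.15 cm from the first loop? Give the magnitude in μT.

Each loop contributes B = μ₀IR²/[2(R²+z²)^(3/2)] on the axis, with z measured from that loop.
Loop 1 (z = 0.0315 m): B₁ = 5.30×10⁻⁵ T. Loop 2 (z = 0.0925 m): B₂ = 2.45×10⁻⁵ T.
The fields add: B = B₁ + B₂ = 7.75×10⁻⁵ T.

B ≈ 77.5 μT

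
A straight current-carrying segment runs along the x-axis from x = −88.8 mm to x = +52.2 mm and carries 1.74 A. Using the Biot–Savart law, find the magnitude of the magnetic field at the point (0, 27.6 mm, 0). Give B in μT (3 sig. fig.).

B ≈ 11.6 μT

For a finite straight segment, B = (μ₀I/4πd)(sinθ₁ + sinθ₂), where θ₁, θ₂ are the angles from the perpendicular to each end.
The perpendicular distance is d = 0.0276 m; the end-offsets along the wire are a = 0.0888 m and b = 0.0522 m.
sinθ₁ = 0.0888/√(0.0888²+0.0276²) = 0.9549; sinθ₂ = 0.0522/√(0.0522²+0.0276²) = 0.8840.
B = (4π×10⁻⁷ × 1.74) / (4π × 0.0276) × (0.9549 + 0.8840) = 1.16×10⁻⁵ T.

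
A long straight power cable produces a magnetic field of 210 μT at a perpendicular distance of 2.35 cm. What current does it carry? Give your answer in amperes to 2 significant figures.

I ≈ 25 A

For a long straight wire B = μ₀I/(2πd), so I = 2πdB/μ₀.
I = 2π × 0.0235 × 2.10×10⁻⁴ / (4π×10⁻⁷) = 24.7 A.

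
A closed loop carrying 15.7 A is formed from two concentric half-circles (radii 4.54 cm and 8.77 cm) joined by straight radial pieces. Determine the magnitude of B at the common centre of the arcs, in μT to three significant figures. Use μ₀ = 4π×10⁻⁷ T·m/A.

The radial connectors point toward the centre, so dl × r̂ = 0 and they contribute nothing.
Each semicircle gives μ₀I/(4R): inner arc 1.09×10⁻⁴ T, outer arc 5.62×10⁻⁵ T.
The two arcs carry current in opposite angular senses, so their fields oppose: B = |1.09×10⁻⁴ − 5.62×10⁻⁵| = 5.24×10⁻⁵ T.

B ≈ 52.4 μT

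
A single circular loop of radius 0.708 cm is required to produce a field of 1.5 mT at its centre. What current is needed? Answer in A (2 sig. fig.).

At the centre of a circular loop B = μ₀I/(2R), so I = 2RB/μ₀.
With R = 0.00708 m, I = 2 × 0.00708 × 1.50×10⁻³ / (4π×10⁻⁷) = 16.9 A.

I ≈ 17 A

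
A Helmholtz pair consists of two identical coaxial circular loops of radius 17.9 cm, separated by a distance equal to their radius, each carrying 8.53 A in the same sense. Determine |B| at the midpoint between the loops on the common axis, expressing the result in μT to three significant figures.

B ≈ 42.8 μT

Each loop contributes B = μ₀IR²/[2(R²+z²)^(3/2)] on the axis, with z measured from that loop.
Loop 1 (z = 0.0895 m): B₁ = 2.14×10⁻⁵ T. Loop 2 (z = 0.0895 m): B₂ = 2.14×10⁻⁵ T.
The fields add: B = B₁ + B₂ = 4.28×10⁻⁵ T.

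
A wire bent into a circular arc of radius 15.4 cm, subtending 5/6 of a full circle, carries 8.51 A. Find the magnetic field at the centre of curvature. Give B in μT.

B ≈ 28.9 μT

The Biot–Savart field of a circular arc at its centre is B = μ₀Iφ/(4πR), with φ = 5.236 rad.
B = (4π×10⁻⁷ × 8.51 × 5.236) / (4π × 0.154) = 2.89×10⁻⁵ T.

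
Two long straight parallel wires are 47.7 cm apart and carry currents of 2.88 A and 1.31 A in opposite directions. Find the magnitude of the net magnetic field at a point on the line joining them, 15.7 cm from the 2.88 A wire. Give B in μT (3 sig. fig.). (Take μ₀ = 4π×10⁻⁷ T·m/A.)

B ≈ 4.49 μT

Each long wire gives B = μ₀I/(2πd). Distances are d₁ = 0.157 m and d₂ = 0.32 m.
B₁ = 3.67×10⁻⁶ T, B₂ = 8.19×10⁻⁷ T.
Between antiparallel currents both contributions point the same way, so they add. B = B₁ + B₂ = 3.67×10⁻⁶ + 8.19×10⁻⁷ = 4.49×10⁻⁶ T.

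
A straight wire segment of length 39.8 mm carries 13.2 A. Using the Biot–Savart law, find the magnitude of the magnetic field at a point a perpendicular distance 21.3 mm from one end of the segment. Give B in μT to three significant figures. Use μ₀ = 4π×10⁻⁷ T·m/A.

B ≈ 54.6 μT

For a finite straight segment, B = (μ₀I/4πd)(sinθ₁ + sinθ₂), where θ₁, θ₂ are the angles from the perpendicular to each end.
The perpendicular foot is at one end, so the two end-offsets along the wire are 0 and L = 0.0398 m.
sinθ₁ = 0/√(0²+0.0213²) = 0.0000; sinθ₂ = 0.0398/√(0.0398²+0.0213²) = 0.8817.
B = (4π×10⁻⁷ × 13.2) / (4π × 0.0213) × (0.0000 + 0.8817) = 5.46×10⁻⁵ T.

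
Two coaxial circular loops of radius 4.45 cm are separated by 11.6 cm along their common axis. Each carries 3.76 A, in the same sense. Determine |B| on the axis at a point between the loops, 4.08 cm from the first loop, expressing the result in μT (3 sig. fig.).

B ≈ 28.3 μT

Each loop contributes B = μ₀IR²/[2(R²+z²)^(3/2)] on the axis, with z measured from that loop.
Loop 1 (z = 0.0408 m): B₁ = 2.13×10⁻⁵ T. Loop 2 (z = 0.0752 m): B₂ = 7.01×10⁻⁶ T.
The fields add: B = B₁ + B₂ = 2.83×10⁻⁵ T.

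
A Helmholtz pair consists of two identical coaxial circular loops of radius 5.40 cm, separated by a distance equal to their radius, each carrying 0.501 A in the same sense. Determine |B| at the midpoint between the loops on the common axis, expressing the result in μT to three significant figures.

Each loop contributes B = μ₀IR²/[2(R²+z²)^(3/2)] on the axis, with z measured from that loop.
Loop 1 (z = 0.027 m): B₁ = 4.17×10⁻⁶ T. Loop 2 (z = 0.027 m): B₂ = 4.17×10⁻⁶ T.
The fields add: B = B₁ + B₂ = 8.34×10⁻⁶ T.

B ≈ 8.34 μT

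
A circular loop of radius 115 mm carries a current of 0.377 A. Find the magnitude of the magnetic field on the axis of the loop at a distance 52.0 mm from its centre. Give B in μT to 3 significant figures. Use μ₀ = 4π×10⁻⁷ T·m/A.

B ≈ 1.56 μT

On the axis of a circular loop, B = μ₀IR² / [2(R²+z²)^(3/2)].
R² + z² = (0.115)² + (0.052)² = 0.01593 m², and (R²+z²)^(3/2) = 2.01×10⁻³ m³.
B = (4π×10⁻⁷ × 0.377 × 0.01323) / (2 × 2.01×10⁻³) = 1.56×10⁻⁶ T.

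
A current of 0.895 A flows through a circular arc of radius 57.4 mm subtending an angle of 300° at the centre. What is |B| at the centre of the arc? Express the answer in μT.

The Biot–Savart field of a circular arc at its centre is B = μ₀Iφ/(4πR), with φ = 5.236 rad.
B = (4π×10⁻⁷ × 0.895 × 5.236) / (4π × 0.0574) = 8.16×10⁻⁶ T.

B ≈ 8.16 μT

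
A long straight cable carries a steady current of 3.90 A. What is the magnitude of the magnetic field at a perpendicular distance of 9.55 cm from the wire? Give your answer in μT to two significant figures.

For an infinitely long straight wire, B = μ₀I/(2πd).
B = (4π×10⁻⁷ × 3.90) / (2π × 0.0955) = 8.17×10⁻⁶ T.

B ≈ 8.2 μT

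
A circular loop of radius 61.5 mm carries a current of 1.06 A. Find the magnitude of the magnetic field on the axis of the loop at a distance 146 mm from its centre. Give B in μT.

B ≈ 0.634 μT

On the axis of a circular loop, B = μ₀IR² / [2(R²+z²)^(3/2)].
R² + z² = (0.0615)² + (0.146)² = 0.0251 m², and (R²+z²)^(3/2) = 3.98×10⁻³ m³.
B = (4π×10⁻⁷ × 1.06 × 0.003782) / (2 × 3.98×10⁻³) = 6.34×10⁻⁷ T.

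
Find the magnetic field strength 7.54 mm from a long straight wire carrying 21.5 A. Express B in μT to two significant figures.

For an infinitely long straight wire, B = μ₀I/(2πd).
B = (4π×10⁻⁷ × 21.5) / (2π × 0.00754) = 5.70×10⁻⁴ T.

B ≈ 570 μT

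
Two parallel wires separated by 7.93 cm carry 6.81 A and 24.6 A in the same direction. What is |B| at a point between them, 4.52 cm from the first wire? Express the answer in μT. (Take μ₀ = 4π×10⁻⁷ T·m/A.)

B ≈ 114 μT

Each long wire gives B = μ₀I/(2πd). Distances are d₁ = 0.0452 m and d₂ = 0.0341 m.
B₁ = 3.01×10⁻⁵ T, B₂ = 1.44×10⁻⁴ T.
Between parallel currents the two contributions point in opposite directions, so they subtract. B = |B₁ − B₂| = |3.01×10⁻⁵ − 1.44×10⁻⁴| = 1.14×10⁻⁴ T.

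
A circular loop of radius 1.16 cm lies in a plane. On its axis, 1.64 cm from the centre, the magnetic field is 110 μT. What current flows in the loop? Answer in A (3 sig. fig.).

I ≈ 10.5 A

On the axis of a loop, B = μ₀IR²/[2(R²+z²)^(3/2)], so I = 2B(R²+z²)^(3/2)/(μ₀R²).
R² + z² = 0.0001346 + 0.000269 = 0.0004035 m²; raised to 3/2 gives 8.11×10⁻⁶ m³.
I = 2 × 1.10×10⁻⁴ × 8.11×10⁻⁶ / (1.26×10⁻⁶ × 0.0001346) = 10.5 A.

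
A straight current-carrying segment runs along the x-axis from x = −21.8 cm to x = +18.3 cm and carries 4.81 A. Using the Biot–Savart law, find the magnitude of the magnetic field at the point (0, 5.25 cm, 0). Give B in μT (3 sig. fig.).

For a finite straight segment, B = (μ₀I/4πd)(sinθ₁ + sinθ₂), where θ₁, θ₂ are the angles from the perpendicular to each end.
The perpendicular distance is d = 0.0525 m; the end-offsets along the wire are a = 0.218 m and b = 0.183 m.
sinθ₁ = 0.218/√(0.218²+0.0525²) = 0.9722; sinθ₂ = 0.183/√(0.183²+0.0525²) = 0.9612.
B = (4π×10⁻⁷ × 4.81) / (4π × 0.0525) × (0.9722 + 0.9612) = 1.77×10⁻⁵ T.

B ≈ 17.7 μT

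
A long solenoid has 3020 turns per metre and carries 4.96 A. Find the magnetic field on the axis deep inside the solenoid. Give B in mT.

B ≈ 18.8 mT

Inside a long solenoid, B = μ₀nI with n = 3020 turns/m.
B = 4π×10⁻⁷ × 3020 × 4.96 = 1.88×10⁻² T.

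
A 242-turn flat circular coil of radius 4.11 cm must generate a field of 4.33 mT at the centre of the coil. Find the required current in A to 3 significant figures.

I ≈ 1.17 A

For an N-turn coil, B = Nμ₀I/(2R) with R = 0.0411 m, so I = 2RB/(Nμ₀) = 2 × 0.0411 × 4.33×10⁻³ / (242 × 4π×10⁻⁷) = 1.17 A.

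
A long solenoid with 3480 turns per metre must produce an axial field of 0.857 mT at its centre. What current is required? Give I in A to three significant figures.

I ≈ 0.196 A

Inside a long solenoid B = μ₀nI with n = 3480 m⁻¹, so I = B/(μ₀n).
I = 8.57×10⁻⁴ / (4π×10⁻⁷ × 3480) = 0.196 A.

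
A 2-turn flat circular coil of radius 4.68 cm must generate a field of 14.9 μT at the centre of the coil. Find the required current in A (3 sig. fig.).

I ≈ 0.555 A

For an N-turn coil, B = Nμ₀I/(2R) with R = 0.0468 m, so I = 2RB/(Nμ₀) = 2 × 0.0468 × 1.49×10⁻⁵ / (2 × 4π×10⁻⁷) = 0.555 A.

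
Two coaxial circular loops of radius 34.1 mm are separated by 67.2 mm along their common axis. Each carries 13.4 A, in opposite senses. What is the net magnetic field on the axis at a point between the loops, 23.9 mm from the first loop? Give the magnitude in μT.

B ≈ 77.1 μT

Each loop contributes B = μ₀IR²/[2(R²+z²)^(3/2)] on the axis, with z measured from that loop.
Loop 1 (z = 0.0239 m): B₁ = 1.36×10⁻⁴ T. Loop 2 (z = 0.0433 m): B₂ = 5.85×10⁻⁵ T.
The fields oppose: B = |B₁ − B₂| = 7.71×10⁻⁵ T.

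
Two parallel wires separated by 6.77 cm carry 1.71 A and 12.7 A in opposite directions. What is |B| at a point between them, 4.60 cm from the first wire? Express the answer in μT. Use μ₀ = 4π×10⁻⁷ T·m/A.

B ≈ 124 μT

Each long wire gives B = μ₀I/(2πd). Distances are d₁ = 0.046 m and d₂ = 0.0217 m.
B₁ = 7.43×10⁻⁶ T, B₂ = 1.17×10⁻⁴ T.
Between antiparallel currents both contributions point the same way, so they add. B = B₁ + B₂ = 7.43×10⁻⁶ + 1.17×10⁻⁴ = 1.24×10⁻⁴ T.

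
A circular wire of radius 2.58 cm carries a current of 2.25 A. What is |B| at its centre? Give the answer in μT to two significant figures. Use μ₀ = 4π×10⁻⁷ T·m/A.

B ≈ 55 μT

At the centre of a circular loop the Biot–Savart law gives B = μ₀I/(2R).
B = (4π×10⁻⁷ × 2.25) / (2 × 0.0258) = 5.48×10⁻⁵ T.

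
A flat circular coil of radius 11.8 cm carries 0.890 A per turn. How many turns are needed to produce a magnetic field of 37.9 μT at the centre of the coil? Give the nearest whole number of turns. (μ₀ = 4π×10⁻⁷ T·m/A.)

For an N-turn coil, B = Nμ₀I/(2R). A single turn gives B₁ = 4.74×10⁻⁶ T with R = 0.118 m.
N = B/B₁ = 3.79×10⁻⁵ / 4.74×10⁻⁶ = 8.00.

N = 8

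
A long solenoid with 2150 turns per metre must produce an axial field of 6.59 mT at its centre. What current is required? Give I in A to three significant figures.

Inside a long solenoid B = μ₀nI with n = 2150 m⁻¹, so I = B/(μ₀n).
I = 6.59×10⁻³ / (4π×10⁻⁷ × 2150) = 2.44 A.

I ≈ 2.44 A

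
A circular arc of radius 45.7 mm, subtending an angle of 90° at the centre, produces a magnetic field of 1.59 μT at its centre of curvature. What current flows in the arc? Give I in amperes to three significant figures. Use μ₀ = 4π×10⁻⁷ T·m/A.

I ≈ 0.463 A

For a circular arc, B = μ₀Iφ/(4πR) with φ in radians; here φ = 1.571 rad.
So I = 4πRB/(μ₀φ) = 4π × 0.0457 × 1.59×10⁻⁶ / (4π×10⁻⁷ × 1.571) = 0.463 A.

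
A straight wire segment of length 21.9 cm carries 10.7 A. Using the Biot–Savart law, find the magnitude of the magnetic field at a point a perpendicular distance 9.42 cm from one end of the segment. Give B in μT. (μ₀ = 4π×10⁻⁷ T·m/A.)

For a finite straight segment, B = (μ₀I/4πd)(sinθ₁ + sinθ₂), where θ₁, θ₂ are the angles from the perpendicular to each end.
The perpendicular foot is at one end, so the two end-offsets along the wire are 0 and L = 0.219 m.
sinθ₁ = 0/√(0²+0.0942²) = 0.0000; sinθ₂ = 0.219/√(0.219²+0.0942²) = 0.9186.
B = (4π×10⁻⁷ × 10.7) / (4π × 0.0942) × (0.0000 + 0.9186) = 1.04×10⁻⁵ T.

B ≈ 10.4 μT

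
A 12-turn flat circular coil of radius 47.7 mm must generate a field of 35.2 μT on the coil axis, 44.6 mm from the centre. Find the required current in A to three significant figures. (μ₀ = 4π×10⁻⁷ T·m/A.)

For an N-turn coil, B = Nμ₀IR²/[2(R²+z²)^(3/2)] with R = 0.0477 m, z = 0.0446 m, so I = 2B(R²+z²)^(3/2)/(Nμ₀R²) = 2 × 3.52×10⁻⁵ × 2.78×10⁻⁴ / (12 × 4π×10⁻⁷ × 0.002275) = 0.571 A.

I ≈ 0.571 A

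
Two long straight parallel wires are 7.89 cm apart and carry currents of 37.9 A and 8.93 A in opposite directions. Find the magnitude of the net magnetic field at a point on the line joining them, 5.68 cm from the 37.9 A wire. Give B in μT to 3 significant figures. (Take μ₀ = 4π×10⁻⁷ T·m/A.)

Each long wire gives B = μ₀I/(2πd). Distances are d₁ = 0.0568 m and d₂ = 0.0221 m.
B₁ = 1.33×10⁻⁴ T, B₂ = 8.08×10⁻⁵ T.
Between antiparallel currents both contributions point the same way, so they add. B = B₁ + B₂ = 1.33×10⁻⁴ + 8.08×10⁻⁵ = 2.14×10⁻⁴ T.

B ≈ 214 μT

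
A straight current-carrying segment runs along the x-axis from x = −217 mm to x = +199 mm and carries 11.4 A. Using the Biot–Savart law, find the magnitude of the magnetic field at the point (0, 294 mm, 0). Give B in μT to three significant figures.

For a finite straight segment, B = (μ₀I/4πd)(sinθ₁ + sinθ₂), where θ₁, θ₂ are the angles from the perpendicular to each end.
The perpendicular distance is d = 0.294 m; the end-offsets along the wire are a = 0.217 m and b = 0.199 m.
sinθ₁ = 0.217/√(0.217²+0.294²) = 0.5939; sinθ₂ = 0.199/√(0.199²+0.294²) = 0.5605.
B = (4π×10⁻⁷ × 11.4) / (4π × 0.294) × (0.5939 + 0.5605) = 4.48×10⁻⁶ T.

B ≈ 4.48 μT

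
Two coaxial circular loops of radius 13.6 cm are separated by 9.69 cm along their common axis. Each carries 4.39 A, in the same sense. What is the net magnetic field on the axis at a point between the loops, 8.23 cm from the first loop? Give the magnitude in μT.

Each loop contributes B = μ₀IR²/[2(R²+z²)^(3/2)] on the axis, with z measured from that loop.
Loop 1 (z = 0.0823 m): B₁ = 1.27×10⁻⁵ T. Loop 2 (z = 0.0146 m): B₂ = 1.99×10⁻⁵ T.
The fields add: B = B₁ + B₂ = 3.26×10⁻⁵ T.

B ≈ 32.6 μT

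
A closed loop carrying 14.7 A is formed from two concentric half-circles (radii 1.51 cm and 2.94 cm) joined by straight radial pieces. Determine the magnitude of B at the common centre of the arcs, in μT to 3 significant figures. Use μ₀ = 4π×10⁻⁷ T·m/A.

B ≈ 149 μT

The radial connectors point toward the centre, so dl × r̂ = 0 and they contribute nothing.
Each semicircle gives μ₀I/(4R): inner arc 3.06×10⁻⁴ T, outer arc 1.57×10⁻⁴ T.
The two arcs carry current in opposite angular senses, so their fields oppose: B = |3.06×10⁻⁴ − 1.57×10⁻⁴| = 1.49×10⁻⁴ T.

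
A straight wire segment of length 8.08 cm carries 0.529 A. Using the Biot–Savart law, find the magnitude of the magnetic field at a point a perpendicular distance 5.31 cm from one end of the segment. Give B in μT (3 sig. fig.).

B ≈ 0.833 μT

For a finite straight segment, B = (μ₀I/4πd)(sinθ₁ + sinθ₂), where θ₁, θ₂ are the angles from the perpendicular to each end.
The perpendicular foot is at one end, so the two end-offsets along the wire are 0 and L = 0.0808 m.
sinθ₁ = 0/√(0²+0.0531²) = 0.0000; sinθ₂ = 0.0808/√(0.0808²+0.0531²) = 0.8357.
B = (4π×10⁻⁷ × 0.529) / (4π × 0.0531) × (0.0000 + 0.8357) = 8.33×10⁻⁷ T.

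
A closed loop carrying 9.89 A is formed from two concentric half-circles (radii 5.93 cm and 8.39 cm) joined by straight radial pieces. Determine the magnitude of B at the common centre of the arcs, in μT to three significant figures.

The radial connectors point toward the centre, so dl × r̂ = 0 and they contribute nothing.
Each semicircle gives μ₀I/(4R): inner arc 5.24×10⁻⁵ T, outer arc 3.70×10⁻⁵ T.
The two arcs carry current in opposite angular senses, so their fields oppose: B = |5.24×10⁻⁵ − 3.70×10⁻⁵| = 1.54×10⁻⁵ T.

B ≈ 15.4 μT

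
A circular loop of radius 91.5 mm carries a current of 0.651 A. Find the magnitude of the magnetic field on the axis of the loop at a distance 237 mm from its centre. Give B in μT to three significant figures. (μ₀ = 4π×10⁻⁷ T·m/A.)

B ≈ 0.209 μT

On the axis of a circular loop, B = μ₀IR² / [2(R²+z²)^(3/2)].
R² + z² = (0.0915)² + (0.237)² = 0.06454 m², and (R²+z²)^(3/2) = 1.64×10⁻² m³.
B = (4π×10⁻⁷ × 0.651 × 0.008372) / (2 × 1.64×10⁻²) = 2.09×10⁻⁷ T.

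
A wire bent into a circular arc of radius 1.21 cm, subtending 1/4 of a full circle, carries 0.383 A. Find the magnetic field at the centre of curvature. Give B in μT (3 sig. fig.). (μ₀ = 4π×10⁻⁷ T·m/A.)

The Biot–Savart field of a circular arc at its centre is B = μ₀Iφ/(4πR), with φ = 1.571 rad.
B = (4π×10⁻⁷ × 0.383 × 1.571) / (4π × 0.0121) = 4.97×10⁻⁶ T.

B ≈ 4.97 μT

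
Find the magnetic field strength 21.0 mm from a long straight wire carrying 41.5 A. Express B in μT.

For an infinitely long straight wire, B = μ₀I/(2πd).
B = (4π×10⁻⁷ × 41.5) / (2π × 0.021) = 3.95×10⁻⁴ T.

B ≈ 395 μT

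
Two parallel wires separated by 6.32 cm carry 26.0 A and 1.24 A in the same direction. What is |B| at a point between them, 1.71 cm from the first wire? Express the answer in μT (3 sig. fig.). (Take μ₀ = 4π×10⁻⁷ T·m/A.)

Each long wire gives B = μ₀I/(2πd). Distances are d₁ = 0.0171 m and d₂ = 0.0461 m.
B₁ = 3.04×10⁻⁴ T, B₂ = 5.38×10⁻⁶ T.
Between parallel currents the two contributions point in opposite directions, so they subtract. B = |B₁ − B₂| = |3.04×10⁻⁴ − 5.38×10⁻⁶| = 2.99×10⁻⁴ T.

B ≈ 299 μT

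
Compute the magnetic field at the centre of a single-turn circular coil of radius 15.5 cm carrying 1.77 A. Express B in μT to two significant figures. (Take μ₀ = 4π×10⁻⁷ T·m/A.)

At the centre of a circular loop the Biot–Savart law gives B = μ₀I/(2R).
B = (4π×10⁻⁷ × 1.77) / (2 × 0.155) = 7.17×10⁻⁶ T.

B ≈ 7.2 μT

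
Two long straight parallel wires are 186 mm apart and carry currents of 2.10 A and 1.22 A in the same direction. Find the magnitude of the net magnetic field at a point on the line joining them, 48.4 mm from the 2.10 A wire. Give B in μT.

B ≈ 6.90 μT

Each long wire gives B = μ₀I/(2πd). Distances are d₁ = 0.0484 m and d₂ = 0.1376 m.
B₁ = 8.68×10⁻⁶ T, B₂ = 1.77×10⁻⁶ T.
Between parallel currents the two contributions point in opposite directions, so they subtract. B = |B₁ − B₂| = |8.68×10⁻⁶ − 1.77×10⁻⁶| = 6.90×10⁻⁶ T.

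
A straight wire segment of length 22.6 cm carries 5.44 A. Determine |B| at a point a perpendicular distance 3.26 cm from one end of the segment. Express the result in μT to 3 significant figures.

B ≈ 16.5 μT

For a finite straight segment, B = (μ₀I/4πd)(sinθ₁ + sinθ₂), where θ₁, θ₂ are the angles from the perpendicular to each end.
The perpendicular foot is at one end, so the two end-offsets along the wire are 0 and L = 0.226 m.
sinθ₁ = 0/√(0²+0.0326²) = 0.0000; sinθ₂ = 0.226/√(0.226²+0.0326²) = 0.9898.
B = (4π×10⁻⁷ × 5.44) / (4π × 0.0326) × (0.0000 + 0.9898) = 1.65×10⁻⁵ T.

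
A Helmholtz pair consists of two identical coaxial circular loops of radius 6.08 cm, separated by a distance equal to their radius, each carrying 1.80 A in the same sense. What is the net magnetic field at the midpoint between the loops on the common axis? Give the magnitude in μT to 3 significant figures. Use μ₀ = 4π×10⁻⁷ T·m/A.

B ≈ 26.6 μT

Each loop contributes B = μ₀IR²/[2(R²+z²)^(3/2)] on the axis, with z measured from that loop.
Loop 1 (z = 0.0304 m): B₁ = 1.33×10⁻⁵ T. Loop 2 (z = 0.0304 m): B₂ = 1.33×10⁻⁵ T.
The fields add: B = B₁ + B₂ = 2.66×10⁻⁵ T.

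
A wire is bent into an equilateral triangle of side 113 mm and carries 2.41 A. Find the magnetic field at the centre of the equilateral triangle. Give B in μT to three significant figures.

Each side is a finite straight segment at perpendicular distance d = a/(2 tan(π/3)) = 0.03262 m from the centre, with end-angles ±π/3.
One side contributes B₁ = (μ₀I/4πd)·2 sin(π/3) = 1.28×10⁻⁵ T.
All 3 sides add in the same direction: B = 3 × 1.28×10⁻⁵ = 3.84×10⁻⁵ T.

B ≈ 38.4 μT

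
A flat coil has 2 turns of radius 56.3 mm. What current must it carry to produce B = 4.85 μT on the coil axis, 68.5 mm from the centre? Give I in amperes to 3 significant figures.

I ≈ 0.849 A

For an N-turn coil, B = Nμ₀IR²/[2(R²+z²)^(3/2)] with R = 0.0563 m, z = 0.0685 m, so I = 2B(R²+z²)^(3/2)/(Nμ₀R²) = 2 × 4.85×10⁻⁶ × 6.97×10⁻⁴ / (2 × 4π×10⁻⁷ × 0.00317) = 0.849 A.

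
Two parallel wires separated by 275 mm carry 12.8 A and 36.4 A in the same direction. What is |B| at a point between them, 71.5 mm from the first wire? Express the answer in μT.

Each long wire gives B = μ₀I/(2πd). Distances are d₁ = 0.0715 m and d₂ = 0.2035 m.
B₁ = 3.58×10⁻⁵ T, B₂ = 3.58×10⁻⁵ T.
Between parallel currents the two contributions point in opposite directions, so they subtract. B = |B₁ − B₂| = |3.58×10⁻⁵ − 3.58×10⁻⁵| = 3.02×10⁻⁸ T.

B ≈ 0.0302 μT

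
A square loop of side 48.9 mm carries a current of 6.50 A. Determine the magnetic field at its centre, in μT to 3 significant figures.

Each side is a finite straight segment at perpendicular distance d = a/(2 tan(π/4)) = 0.02445 m from the centre, with end-angles ±π/4.
One side contributes B₁ = (μ₀I/4πd)·2 sin(π/4) = 3.76×10⁻⁵ T.
All 4 sides add in the same direction: B = 4 × 3.76×10⁻⁵ = 1.50×10⁻⁴ T.

B ≈ 150 μT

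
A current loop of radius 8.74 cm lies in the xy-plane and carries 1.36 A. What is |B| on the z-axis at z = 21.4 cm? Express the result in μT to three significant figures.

B ≈ 0.528 μT

On the axis of a circular loop, B = μ₀IR² / [2(R²+z²)^(3/2)].
R² + z² = (0.0874)² + (0.214)² = 0.05343 m², and (R²+z²)^(3/2) = 1.24×10⁻² m³.
B = (4π×10⁻⁷ × 1.36 × 0.007639) / (2 × 1.24×10⁻²) = 5.28×10⁻⁷ T.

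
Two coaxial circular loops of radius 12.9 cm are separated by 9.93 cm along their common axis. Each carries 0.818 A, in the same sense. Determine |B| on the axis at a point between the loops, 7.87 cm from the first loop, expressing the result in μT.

B ≈ 6.32 μT

Each loop contributes B = μ₀IR²/[2(R²+z²)^(3/2)] on the axis, with z measured from that loop.
Loop 1 (z = 0.0787 m): B₁ = 2.48×10⁻⁶ T. Loop 2 (z = 0.0206 m): B₂ = 3.84×10⁻⁶ T.
The fields add: B = B₁ + B₂ = 6.32×10⁻⁶ T.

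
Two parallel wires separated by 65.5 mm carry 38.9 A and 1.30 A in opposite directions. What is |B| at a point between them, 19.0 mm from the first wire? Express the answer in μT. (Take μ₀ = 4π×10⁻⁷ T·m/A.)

B ≈ 415 μT

Each long wire gives B = μ₀I/(2πd). Distances are d₁ = 0.019 m and d₂ = 0.0465 m.
B₁ = 4.09×10⁻⁴ T, B₂ = 5.59×10⁻⁶ T.
Between antiparallel currents both contributions point the same way, so they add. B = B₁ + B₂ = 4.09×10⁻⁴ + 5.59×10⁻⁶ = 4.15×10⁻⁴ T.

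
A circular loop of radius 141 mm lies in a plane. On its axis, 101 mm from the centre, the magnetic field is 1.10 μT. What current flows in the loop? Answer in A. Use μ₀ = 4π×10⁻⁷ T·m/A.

I ≈ 0.459 A

On the axis of a loop, B = μ₀IR²/[2(R²+z²)^(3/2)], so I = 2B(R²+z²)^(3/2)/(μ₀R²).
R² + z² = 0.01988 + 0.0102 = 0.03008 m²; raised to 3/2 gives 5.22×10⁻³ m³.
I = 2 × 1.10×10⁻⁶ × 5.22×10⁻³ / (1.26×10⁻⁶ × 0.01988) = 0.459 A.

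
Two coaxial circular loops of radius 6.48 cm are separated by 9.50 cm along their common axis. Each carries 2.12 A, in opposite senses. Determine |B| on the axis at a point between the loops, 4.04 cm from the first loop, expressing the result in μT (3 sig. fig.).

Each loop contributes B = μ₀IR²/[2(R²+z²)^(3/2)] on the axis, with z measured from that loop.
Loop 1 (z = 0.0404 m): B₁ = 1.26×10⁻⁵ T. Loop 2 (z = 0.0546 m): B₂ = 9.19×10⁻⁶ T.
The fields oppose: B = |B₁ − B₂| = 3.37×10⁻⁶ T.

B ≈ 3.37 μT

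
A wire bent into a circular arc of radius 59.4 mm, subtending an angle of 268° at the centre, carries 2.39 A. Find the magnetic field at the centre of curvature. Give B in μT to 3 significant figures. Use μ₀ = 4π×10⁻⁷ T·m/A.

B ≈ 18.8 μT

The Biot–Savart field of a circular arc at its centre is B = μ₀Iφ/(4πR), with φ = 4.677 rad.
B = (4π×10⁻⁷ × 2.39 × 4.677) / (4π × 0.0594) = 1.88×10⁻⁵ T.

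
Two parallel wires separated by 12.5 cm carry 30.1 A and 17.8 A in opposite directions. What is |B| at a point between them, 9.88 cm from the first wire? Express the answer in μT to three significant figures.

Each long wire gives B = μ₀I/(2πd). Distances are d₁ = 0.0988 m and d₂ = 0.0262 m.
B₁ = 6.09×10⁻⁵ T, B₂ = 1.36×10⁻⁴ T.
Between antiparallel currents both contributions point the same way, so they add. B = B₁ + B₂ = 6.09×10⁻⁵ + 1.36×10⁻⁴ = 1.97×10⁻⁴ T.

B ≈ 197 μT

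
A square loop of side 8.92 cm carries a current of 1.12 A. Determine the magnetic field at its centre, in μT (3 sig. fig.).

Each side is a finite straight segment at perpendicular distance d = a/(2 tan(π/4)) = 0.0446 m from the centre, with end-angles ±π/4.
One side contributes B₁ = (μ₀I/4πd)·2 sin(π/4) = 3.55×10⁻⁶ T.
All 4 sides add in the same direction: B = 4 × 3.55×10⁻⁶ = 1.42×10⁻⁵ T.

B ≈ 14.2 μT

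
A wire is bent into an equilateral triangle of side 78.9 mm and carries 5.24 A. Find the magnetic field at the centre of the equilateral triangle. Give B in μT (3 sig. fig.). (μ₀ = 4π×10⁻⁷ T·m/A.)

B ≈ 120 μT

Each side is a finite straight segment at perpendicular distance d = a/(2 tan(π/3)) = 0.02278 m from the centre, with end-angles ±π/3.
One side contributes B₁ = (μ₀I/4πd)·2 sin(π/3) = 3.98×10⁻⁵ T.
All 3 sides add in the same direction: B = 3 × 3.98×10⁻⁵ = 1.20×10⁻⁴ T.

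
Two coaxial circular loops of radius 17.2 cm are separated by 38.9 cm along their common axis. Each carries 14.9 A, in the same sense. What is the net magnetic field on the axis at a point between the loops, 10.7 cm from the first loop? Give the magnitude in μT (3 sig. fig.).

B ≈ 41.0 μT

Each loop contributes B = μ₀IR²/[2(R²+z²)^(3/2)] on the axis, with z measured from that loop.
Loop 1 (z = 0.107 m): B₁ = 3.33×10⁻⁵ T. Loop 2 (z = 0.282 m): B₂ = 7.68×10⁻⁶ T.
The fields add: B = B₁ + B₂ = 4.10×10⁻⁵ T.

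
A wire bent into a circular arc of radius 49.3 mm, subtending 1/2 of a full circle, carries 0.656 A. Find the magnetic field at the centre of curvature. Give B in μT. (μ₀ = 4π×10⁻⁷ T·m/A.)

The Biot–Savart field of a circular arc at its centre is B = μ₀Iφ/(4πR), with φ = 3.142 rad.
B = (4π×10⁻⁷ × 0.656 × 3.142) / (4π × 0.0493) = 4.18×10⁻⁶ T.

B ≈ 4.18 μT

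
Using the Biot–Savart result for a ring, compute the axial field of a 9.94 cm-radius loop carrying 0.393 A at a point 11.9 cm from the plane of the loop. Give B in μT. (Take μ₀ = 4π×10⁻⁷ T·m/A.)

On the axis of a circular loop, B = μ₀IR² / [2(R²+z²)^(3/2)].
R² + z² = (0.0994)² + (0.119)² = 0.02404 m², and (R²+z²)^(3/2) = 3.73×10⁻³ m³.
B = (4π×10⁻⁷ × 0.393 × 0.00988) / (2 × 3.73×10⁻³) = 6.54×10⁻⁷ T.

B ≈ 0.654 μT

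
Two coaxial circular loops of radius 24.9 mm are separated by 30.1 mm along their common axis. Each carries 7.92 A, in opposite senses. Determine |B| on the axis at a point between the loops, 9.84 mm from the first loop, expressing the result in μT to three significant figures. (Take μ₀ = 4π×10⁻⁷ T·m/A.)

Each loop contributes B = μ₀IR²/[2(R²+z²)^(3/2)] on the axis, with z measured from that loop.
Loop 1 (z = 0.00984 m): B₁ = 1.61×10⁻⁴ T. Loop 2 (z = 0.02026 m): B₂ = 9.33×10⁻⁵ T.
The fields oppose: B = |B₁ − B₂| = 6.75×10⁻⁵ T.

B ≈ 67.5 μT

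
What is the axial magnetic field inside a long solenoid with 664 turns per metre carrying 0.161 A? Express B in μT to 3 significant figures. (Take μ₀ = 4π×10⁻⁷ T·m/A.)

B ≈ 134 μT

Inside a long solenoid, B = μ₀nI with n = 664 turns/m.
B = 4π×10⁻⁷ × 664 × 0.161 = 1.34×10⁻⁴ T.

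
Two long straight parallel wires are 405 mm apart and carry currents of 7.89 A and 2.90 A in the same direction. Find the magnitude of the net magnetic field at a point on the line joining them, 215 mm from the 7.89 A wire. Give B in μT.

Each long wire gives B = μ₀I/(2πd). Distances are d₁ = 0.215 m and d₂ = 0.19 m.
B₁ = 7.34×10⁻⁶ T, B₂ = 3.05×10⁻⁶ T.
Between parallel currents the two contributions point in opposite directions, so they subtract. B = |B₁ − B₂| = |7.34×10⁻⁶ − 3.05×10⁻⁶| = 4.29×10⁻⁶ T.

B ≈ 4.29 μT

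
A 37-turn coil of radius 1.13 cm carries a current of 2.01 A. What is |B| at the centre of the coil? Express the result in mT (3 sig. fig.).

For an N-turn flat coil, B = Nμ₀I/(2R) with R = 0.0113 m.
B = 37 × 1.12×10⁻⁴ T = 4.14×10⁻³ T.

B ≈ 4.14 mT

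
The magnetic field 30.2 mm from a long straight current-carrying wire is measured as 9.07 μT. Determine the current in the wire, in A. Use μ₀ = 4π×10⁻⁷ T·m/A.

I ≈ 1.37 A

For a long straight wire B = μ₀I/(2πd), so I = 2πdB/μ₀.
I = 2π × 0.0302 × 9.07×10⁻⁶ / (4π×10⁻⁷) = 1.37 A.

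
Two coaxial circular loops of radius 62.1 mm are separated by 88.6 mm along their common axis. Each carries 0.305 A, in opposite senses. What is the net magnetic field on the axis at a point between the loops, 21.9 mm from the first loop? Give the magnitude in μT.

B ≈ 1.61 μT

Each loop contributes B = μ₀IR²/[2(R²+z²)^(3/2)] on the axis, with z measured from that loop.
Loop 1 (z = 0.0219 m): B₁ = 2.59×10⁻⁶ T. Loop 2 (z = 0.0667 m): B₂ = 9.76×10⁻⁷ T.
The fields oppose: B = |B₁ − B₂| = 1.61×10⁻⁶ T.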